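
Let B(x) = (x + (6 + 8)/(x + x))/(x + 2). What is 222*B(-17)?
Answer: 21904/85 ≈ 257.69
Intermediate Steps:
B(x) = (x + 7/x)/(2 + x) (B(x) = (x + 14/((2*x)))/(2 + x) = (x + 14*(1/(2*x)))/(2 + x) = (x + 7/x)/(2 + x))
222*B(-17) = 222*((7 + (-17)**2)/((-17)*(2 - 17))) = 222*(-1/17*(7 + 289)/(-15)) = 222*(-1/17*(-1/15)*296) = 222*(296/255) = 21904/85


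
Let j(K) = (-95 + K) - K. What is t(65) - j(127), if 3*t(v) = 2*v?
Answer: 415/3 ≈ 138.33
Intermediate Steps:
j(K) = -95
t(v) = 2*v/3 (t(v) = (2*v)/3 = 2*v/3)
t(65) - j(127) = (2/3)*65 - 1*(-95) = 130/3 + 95 = 415/3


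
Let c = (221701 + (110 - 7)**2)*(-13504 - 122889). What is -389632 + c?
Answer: -31685847462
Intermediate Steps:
c = -31685457830 (c = (221701 + 103**2)*(-136393) = (221701 + 10609)*(-136393) = 232310*(-136393) = -31685457830)
-389632 + c = -389632 - 31685457830 = -31685847462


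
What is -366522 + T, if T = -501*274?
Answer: -503796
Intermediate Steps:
T = -137274
-366522 + T = -366522 - 137274 = -503796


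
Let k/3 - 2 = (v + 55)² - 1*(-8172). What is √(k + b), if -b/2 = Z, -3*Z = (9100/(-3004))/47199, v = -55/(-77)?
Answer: 2*√520760512104789487957/248125143 ≈ 183.94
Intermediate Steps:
v = 5/7 (v = -55*(-1/77) = 5/7 ≈ 0.71429)
Z = 2275/106339347 (Z = -9100/(-3004)/(3*47199) = -9100*(-1/3004)/(3*47199) = -(-2275)/(2253*47199) = -⅓*(-2275/35446449) = 2275/106339347 ≈ 2.1394e-5)
k = 1657878/49 (k = 6 + 3*((5/7 + 55)² - 1*(-8172)) = 6 + 3*((390/7)² + 8172) = 6 + 3*(152100/49 + 8172) = 6 + 3*(552528/49) = 6 + 1657584/49 = 1657878/49 ≈ 33834.)
b = -4550/106339347 (b = -2*2275/106339347 = -4550/106339347 ≈ -4.2788e-5)
√(k + b) = √(1657878/49 - 4550/106339347) = √(176297663702716/5210628003) = 2*√520760512104789487957/248125143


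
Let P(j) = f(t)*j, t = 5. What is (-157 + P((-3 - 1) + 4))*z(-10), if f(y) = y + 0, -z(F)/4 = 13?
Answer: 8164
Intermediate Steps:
z(F) = -52 (z(F) = -4*13 = -52)
f(y) = y
P(j) = 5*j
(-157 + P((-3 - 1) + 4))*z(-10) = (-157 + 5*((-3 - 1) + 4))*(-52) = (-157 + 5*(-4 + 4))*(-52) = (-157 + 5*0)*(-52) = (-157 + 0)*(-52) = -157*(-52) = 8164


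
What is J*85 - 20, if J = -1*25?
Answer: -2145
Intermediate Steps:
J = -25
J*85 - 20 = -25*85 - 20 = -2125 - 20 = -2145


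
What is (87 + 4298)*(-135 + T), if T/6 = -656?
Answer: -17851335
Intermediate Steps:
T = -3936 (T = 6*(-656) = -3936)
(87 + 4298)*(-135 + T) = (87 + 4298)*(-135 - 3936) = 4385*(-4071) = -17851335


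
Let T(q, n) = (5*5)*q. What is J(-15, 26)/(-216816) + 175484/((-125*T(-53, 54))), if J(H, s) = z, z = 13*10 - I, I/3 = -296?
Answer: 18939566347/17955075000 ≈ 1.0548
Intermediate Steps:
I = -888 (I = 3*(-296) = -888)
z = 1018 (z = 13*10 - 1*(-888) = 130 + 888 = 1018)
T(q, n) = 25*q
J(H, s) = 1018
J(-15, 26)/(-216816) + 175484/((-125*T(-53, 54))) = 1018/(-216816) + 175484/((-3125*(-53))) = 1018*(-1/216816) + 175484/((-125*(-1325))) = -509/108408 + 175484/165625 = 18939566347/17955075000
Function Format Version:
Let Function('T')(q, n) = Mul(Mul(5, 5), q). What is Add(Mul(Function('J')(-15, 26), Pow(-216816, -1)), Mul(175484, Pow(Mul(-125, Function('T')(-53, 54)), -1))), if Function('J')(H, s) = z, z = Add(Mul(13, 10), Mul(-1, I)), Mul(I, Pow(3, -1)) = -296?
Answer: Rational(18939566347, 17955075000) ≈ 1.0548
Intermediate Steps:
I = -888 (I = Mul(3, -296) = -888)
z = 1018 (z = Add(Mul(13, 10), Mul(-1, -888)) = Add(130, 888) = 1018)
Function('T')(q, n) = Mul(25, q)
Function('J')(H, s) = 1018
Add(Mul(Function('J')(-15, 26), Pow(-216816, -1)), Mul(175484, Pow(Mul(-125, Function('T')(-53, 54)), -1))) = Add(Mul(1018, Pow(-216816, -1)), Mul(175484, Pow(Mul(-125, Mul(25, -53)), -1))) = Add(Mul(1018, Rational(-1, 216816)), Mul(175484, Pow(Mul(-125, -1325), -1))) = Add(Rational(-509, 108408), Mul(175484, Pow(165625, -1))) = Add(Rational(-509, 108408), Mul(175484, Rational(1, 165625))) = Add(Rational(-509, 108408), Rational(175484, 165625)) = Rational(18939566347, 17955075000)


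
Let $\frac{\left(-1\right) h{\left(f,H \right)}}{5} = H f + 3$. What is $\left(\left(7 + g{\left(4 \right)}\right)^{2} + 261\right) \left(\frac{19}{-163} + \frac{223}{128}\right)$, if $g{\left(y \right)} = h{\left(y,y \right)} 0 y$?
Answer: $\frac{5257135}{10432} \approx 503.94$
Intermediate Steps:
$h{\left(f,H \right)} = -15 - 5 H f$ ($h{\left(f,H \right)} = - 5 \left(H f + 3\right) = - 5 \left(3 + H f\right) = -15 - 5 H f$)
$g{\left(y \right)} = 0$ ($g{\left(y \right)} = \left(-15 - 5 y y\right) 0 y = \left(-15 - 5 y^{2}\right) 0 y = 0 y = 0$)
$\left(\left(7 + g{\left(4 \right)}\right)^{2} + 261\right) \left(\frac{19}{-163} + \frac{223}{128}\right) = \left(\left(7 + 0\right)^{2} + 261\right) \left(\frac{19}{-163} + \frac{223}{128}\right) = \left(7^{2} + 261\right) \left(19 \left(- \frac{1}{163}\right) + 223 \cdot \frac{1}{128}\right) = \left(49 + 261\right) \left(- \frac{19}{163} + \frac{223}{128}\right) = 310 \cdot \frac{33917}{20864} = \frac{5257135}{10432}$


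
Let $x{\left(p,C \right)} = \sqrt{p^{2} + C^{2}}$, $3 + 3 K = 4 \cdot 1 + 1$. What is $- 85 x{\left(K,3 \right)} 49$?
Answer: $- \frac{4165 \sqrt{85}}{3} \approx -12800.0$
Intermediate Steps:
$K = \frac{2}{3}$ ($K = -1 + \frac{4 \cdot 1 + 1}{3} = -1 + \frac{4 + 1}{3} = -1 + \frac{1}{3} \cdot 5 = -1 + \frac{5}{3} = \frac{2}{3} \approx 0.66667$)
$x{\left(p,C \right)} = \sqrt{C^{2} + p^{2}}$
$- 85 x{\left(K,3 \right)} 49 = - 85 \sqrt{3^{2} + \left(\frac{2}{3}\right)^{2}} \cdot 49 = - 85 \sqrt{9 + \frac{4}{9}} \cdot 49 = - 85 \sqrt{\frac{85}{9}} \cdot 49 = - 85 \frac{\sqrt{85}}{3} \cdot 49 = - \frac{85 \sqrt{85}}{3} \cdot 49 = - \frac{4165 \sqrt{85}}{3}$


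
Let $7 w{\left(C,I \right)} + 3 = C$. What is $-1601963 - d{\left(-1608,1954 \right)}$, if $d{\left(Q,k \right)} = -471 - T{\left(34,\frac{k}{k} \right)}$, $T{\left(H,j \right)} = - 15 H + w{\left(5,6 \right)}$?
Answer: $- \frac{11214012}{7} \approx -1.602 \cdot 10^{6}$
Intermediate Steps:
$w{\left(C,I \right)} = - \frac{3}{7} + \frac{C}{7}$
$T{\left(H,j \right)} = \frac{2}{7} - 15 H$ ($T{\left(H,j \right)} = - 15 H + \left(- \frac{3}{7} + \frac{1}{7} \cdot 5\right) = - 15 H + \left(- \frac{3}{7} + \frac{5}{7}\right) = - 15 H + \frac{2}{7} = \frac{2}{7} - 15 H$)
$d{\left(Q,k \right)} = \frac{271}{7}$ ($d{\left(Q,k \right)} = -471 - \left(\frac{2}{7} - 510\right) = -471 - - \frac{3568}{7} = -471 + \frac{3568}{7} = \frac{271}{7}$)
$-1601963 - d{\left(-1608,1954 \right)} = -1601963 - \frac{271}{7} = - \frac{11214012}{7}$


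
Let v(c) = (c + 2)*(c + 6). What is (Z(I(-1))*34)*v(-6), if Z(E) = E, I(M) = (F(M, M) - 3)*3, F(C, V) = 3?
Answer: 0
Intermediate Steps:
v(c) = (2 + c)*(6 + c)
I(M) = 0 (I(M) = (3 - 3)*3 = 0*3 = 0)
(Z(I(-1))*34)*v(-6) = (0*34)*(12 + (-6)² + 8*(-6)) = 0*(12 + 36 - 48) = 0*0 = 0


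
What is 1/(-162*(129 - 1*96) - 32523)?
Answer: -1/37869 ≈ -2.6407e-5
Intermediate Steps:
1/(-162*(129 - 1*96) - 32523) = 1/(-162*(129 - 96) - 32523) = 1/(-162*33 - 32523) = 1/(-5346 - 32523) = 1/(-37869) = -1/37869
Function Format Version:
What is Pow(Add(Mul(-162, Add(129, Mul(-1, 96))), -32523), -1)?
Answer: Rational(-1, 37869) ≈ -2.6407e-5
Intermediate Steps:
Pow(Add(Mul(-162, Add(129, Mul(-1, 96))), -32523), -1) = Pow(Add(Mul(-162, Add(129, -96)), -32523), -1) = Pow(Add(Mul(-162, 33), -32523), -1) = Pow(Add(-5346, -32523), -1) = Pow(-37869, -1) = Rational(-1, 37869)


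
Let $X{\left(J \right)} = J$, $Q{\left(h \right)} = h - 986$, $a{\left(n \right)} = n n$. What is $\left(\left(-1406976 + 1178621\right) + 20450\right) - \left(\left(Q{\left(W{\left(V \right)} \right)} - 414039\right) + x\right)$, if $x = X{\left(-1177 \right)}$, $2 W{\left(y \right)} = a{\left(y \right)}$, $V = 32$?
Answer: $207785$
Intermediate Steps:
$a{\left(n \right)} = n^{2}$
$W{\left(y \right)} = \frac{y^{2}}{2}$
$Q{\left(h \right)} = -986 + h$
$x = -1177$
$\left(\left(-1406976 + 1178621\right) + 20450\right) - \left(\left(Q{\left(W{\left(V \right)} \right)} - 414039\right) + x\right) = \left(\left(-1406976 + 1178621\right) + 20450\right) - \left(\left(\left(-986 + \frac{32^{2}}{2}\right) - 414039\right) - 1177\right) = \left(-228355 + 20450\right) - \left(\left(\left(-986 + \frac{1}{2} \cdot 1024\right) - 414039\right) - 1177\right) = -207905 - \left(\left(\left(-986 + 512\right) - 414039\right) - 1177\right) = -207905 - \left(\left(-474 - 414039\right) - 1177\right) = -207905 - \left(-414513 - 1177\right) = -207905 - -415690 = -207905 + 415690 = 207785$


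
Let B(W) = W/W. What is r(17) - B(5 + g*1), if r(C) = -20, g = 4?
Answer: -21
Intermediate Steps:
B(W) = 1
r(17) - B(5 + g*1) = -20 - 1*1 = -20 - 1 = -21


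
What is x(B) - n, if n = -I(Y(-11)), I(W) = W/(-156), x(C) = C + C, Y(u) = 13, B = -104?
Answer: -2497/12 ≈ -208.08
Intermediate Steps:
x(C) = 2*C
I(W) = -W/156 (I(W) = W*(-1/156) = -W/156)
n = 1/12 (n = -(-1)*13/156 = -1*(-1/12) = 1/12 ≈ 0.083333)
x(B) - n = 2*(-104) - 1*1/12 = -208 - 1/12 = -2497/12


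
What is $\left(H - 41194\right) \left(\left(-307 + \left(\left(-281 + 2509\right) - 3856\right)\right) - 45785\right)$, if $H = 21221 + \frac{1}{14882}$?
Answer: $\frac{7092103094100}{7441} \approx 9.5311 \cdot 10^{8}$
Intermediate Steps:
$H = \frac{315810923}{14882}$ ($H = 21221 + \frac{1}{14882} = \frac{315810923}{14882} \approx 21221.0$)
$\left(H - 41194\right) \left(\left(-307 + \left(\left(-281 + 2509\right) - 3856\right)\right) - 45785\right) = \left(\frac{315810923}{14882} - 41194\right) \left(\left(-307 + \left(\left(-281 + 2509\right) - 3856\right)\right) - 45785\right) = - \frac{297238185 \left(\left(-307 + \left(2228 - 3856\right)\right) - 45785\right)}{14882} = - \frac{297238185 \left(\left(-307 - 1628\right) - 45785\right)}{14882} = - \frac{297238185 \left(-1935 - 45785\right)}{14882} = \left(- \frac{297238185}{14882}\right) \left(-47720\right) = \frac{7092103094100}{7441}$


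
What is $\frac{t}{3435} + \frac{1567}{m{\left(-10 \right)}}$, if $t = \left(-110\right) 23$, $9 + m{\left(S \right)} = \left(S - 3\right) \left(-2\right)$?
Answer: $\frac{1067927}{11679} \approx 91.44$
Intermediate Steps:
$m{\left(S \right)} = -3 - 2 S$ ($m{\left(S \right)} = -9 + \left(S - 3\right) \left(-2\right) = -9 + \left(-3 + S\right) \left(-2\right) = -9 - \left(-6 + 2 S\right) = -3 - 2 S$)
$t = -2530$
$\frac{t}{3435} + \frac{1567}{m{\left(-10 \right)}} = - \frac{2530}{3435} + \frac{1567}{-3 - -20} = \left(-2530\right) \frac{1}{3435} + \frac{1567}{-3 + 20} = - \frac{506}{687} + \frac{1567}{17} = \frac{1067927}{11679}$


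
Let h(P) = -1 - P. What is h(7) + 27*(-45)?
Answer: -1223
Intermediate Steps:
h(7) + 27*(-45) = (-1 - 1*7) + 27*(-45) = (-1 - 7) - 1215 = -8 - 1215 = -1223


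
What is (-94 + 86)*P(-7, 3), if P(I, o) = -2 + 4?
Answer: -16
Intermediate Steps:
P(I, o) = 2
(-94 + 86)*P(-7, 3) = (-94 + 86)*2 = -8*2 = -16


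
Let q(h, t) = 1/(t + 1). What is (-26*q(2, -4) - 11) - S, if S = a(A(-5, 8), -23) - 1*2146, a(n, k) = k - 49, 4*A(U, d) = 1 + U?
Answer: 6647/3 ≈ 2215.7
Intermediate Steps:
A(U, d) = ¼ + U/4 (A(U, d) = (1 + U)/4 = ¼ + U/4)
q(h, t) = 1/(1 + t)
a(n, k) = -49 + k
S = -2218 (S = (-49 - 23) - 1*2146 = -72 - 2146 = -2218)
(-26*q(2, -4) - 11) - S = (-26/(1 - 4) - 11) - 1*(-2218) = (-26/(-3) - 11) + 2218 = (-26*(-⅓) - 11) + 2218 = (26/3 - 11) + 2218 = -7/3 + 2218 = 6647/3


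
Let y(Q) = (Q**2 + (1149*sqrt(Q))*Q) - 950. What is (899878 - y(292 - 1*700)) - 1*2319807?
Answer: -1585443 + 937584*I*sqrt(102) ≈ -1.5854e+6 + 9.4691e+6*I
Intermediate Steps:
y(Q) = -950 + Q**2 + 1149*Q**(3/2) (y(Q) = (Q**2 + 1149*Q**(3/2)) - 950 = -950 + Q**2 + 1149*Q**(3/2))
(899878 - y(292 - 1*700)) - 1*2319807 = (899878 - (-950 + (292 - 1*700)**2 + 1149*(292 - 1*700)**(3/2))) - 1*2319807 = (899878 - (-950 + (292 - 700)**2 + 1149*(292 - 700)**(3/2))) - 2319807 = (899878 - (-950 + (-408)**2 + 1149*(-408)**(3/2))) - 2319807 = (899878 - (-950 + 166464 + 1149*(-816*I*sqrt(102)))) - 2319807 = (899878 - (-950 + 166464 - 937584*I*sqrt(102))) - 2319807 = (899878 - (165514 - 937584*I*sqrt(102))) - 2319807 = (899878 + (-165514 + 937584*I*sqrt(102))) - 2319807 = (734364 + 937584*I*sqrt(102)) - 2319807 = -1585443 + 937584*I*sqrt(102)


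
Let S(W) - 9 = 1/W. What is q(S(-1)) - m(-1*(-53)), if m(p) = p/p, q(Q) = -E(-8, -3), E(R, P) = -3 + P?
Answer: 5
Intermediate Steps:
S(W) = 9 + 1/W
q(Q) = 6 (q(Q) = -(-3 - 3) = -1*(-6) = 6)
m(p) = 1
q(S(-1)) - m(-1*(-53)) = 6 - 1*1 = 6 - 1 = 5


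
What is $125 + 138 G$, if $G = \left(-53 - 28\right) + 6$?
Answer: $-10225$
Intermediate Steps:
$G = -75$ ($G = -81 + 6 = -75$)
$125 + 138 G = 125 + 138 \left(-75\right) = 125 - 10350 = -10225$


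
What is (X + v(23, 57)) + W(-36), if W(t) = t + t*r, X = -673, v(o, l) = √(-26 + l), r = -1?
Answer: -673 + √31 ≈ -667.43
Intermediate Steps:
W(t) = 0 (W(t) = t + t*(-1) = t - t = 0)
(X + v(23, 57)) + W(-36) = (-673 + √(-26 + 57)) + 0 = (-673 + √31) + 0 = -673 + √31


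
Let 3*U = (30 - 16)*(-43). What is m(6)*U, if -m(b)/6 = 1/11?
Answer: 1204/11 ≈ 109.45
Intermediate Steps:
m(b) = -6/11
U = -602/3 (U = ((30 - 16)*(-43))/3 = (14*(-43))/3 = (⅓)*(-602) = -602/3 ≈ -200.67)
m(6)*U = -6/11*(-602/3) = 1204/11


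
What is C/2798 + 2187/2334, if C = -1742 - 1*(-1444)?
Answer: 903949/1088422 ≈ 0.83051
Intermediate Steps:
C = -298 (C = -1742 + 1444 = -298)
C/2798 + 2187/2334 = -298/2798 + 2187/2334 = -298*1/2798 + 2187*(1/2334) = -149/1399 + 729/778 = 903949/1088422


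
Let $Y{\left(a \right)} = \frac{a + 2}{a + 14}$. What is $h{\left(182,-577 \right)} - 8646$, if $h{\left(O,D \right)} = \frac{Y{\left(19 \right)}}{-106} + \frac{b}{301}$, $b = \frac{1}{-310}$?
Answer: $- \frac{235170196374}{27199865} \approx -8646.0$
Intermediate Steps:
$b = - \frac{1}{310} \approx -0.0032258$
$Y{\left(a \right)} = \frac{2 + a}{14 + a}$
$h{\left(O,D \right)} = - \frac{163584}{27199865}$ ($h{\left(O,D \right)} = \frac{\frac{1}{14 + 19} \left(2 + 19\right)}{-106} - \frac{1}{310 \cdot 301} = \frac{1}{33} \cdot 21 \left(- \frac{1}{106}\right) - \frac{1}{93310} = \frac{7}{11} \left(- \frac{1}{106}\right) - \frac{1}{93310} = - \frac{7}{1166} - \frac{1}{93310} = - \frac{163584}{27199865}$)
$h{\left(182,-577 \right)} - 8646 = - \frac{163584}{27199865} - 8646 = - \frac{235170196374}{27199865}$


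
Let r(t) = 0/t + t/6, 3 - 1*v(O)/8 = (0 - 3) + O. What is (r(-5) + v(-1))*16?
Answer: 2648/3 ≈ 882.67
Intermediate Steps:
v(O) = 48 - 8*O (v(O) = 24 - 8*((0 - 3) + O) = 24 - 8*(-3 + O) = 24 + (24 - 8*O) = 48 - 8*O)
r(t) = t/6 (r(t) = 0 + t*(⅙) = 0 + t/6 = t/6)
(r(-5) + v(-1))*16 = ((⅙)*(-5) + (48 - 8*(-1)))*16 = (-⅚ + (48 + 8))*16 = (-⅚ + 56)*16 = (331/6)*16 = 2648/3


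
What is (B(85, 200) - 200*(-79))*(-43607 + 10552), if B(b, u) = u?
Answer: -528880000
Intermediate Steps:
(B(85, 200) - 200*(-79))*(-43607 + 10552) = (200 - 200*(-79))*(-43607 + 10552) = (200 + 15800)*(-33055) = 16000*(-33055) = -528880000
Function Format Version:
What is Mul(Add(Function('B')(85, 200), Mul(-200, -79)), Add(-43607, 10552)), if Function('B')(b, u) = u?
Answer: -528880000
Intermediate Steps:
Mul(Add(Function('B')(85, 200), Mul(-200, -79)), Add(-43607, 10552)) = Mul(Add(200, Mul(-200, -79)), Add(-43607, 10552)) = Mul(Add(200, 15800), -33055) = Mul(16000, -33055) = -528880000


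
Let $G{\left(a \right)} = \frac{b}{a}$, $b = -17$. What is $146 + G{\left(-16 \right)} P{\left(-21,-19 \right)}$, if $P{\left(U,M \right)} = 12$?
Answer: $\frac{635}{4} \approx 158.75$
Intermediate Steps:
$G{\left(a \right)} = - \frac{17}{a}$
$146 + G{\left(-16 \right)} P{\left(-21,-19 \right)} = 146 + - \frac{17}{-16} \cdot 12 = 146 + \left(-17\right) \left(- \frac{1}{16}\right) 12 = 146 + \frac{17}{16} \cdot 12 = 146 + \frac{51}{4} = \frac{635}{4}$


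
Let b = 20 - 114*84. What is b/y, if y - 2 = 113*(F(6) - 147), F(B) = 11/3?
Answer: 7167/12146 ≈ 0.59007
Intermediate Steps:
F(B) = 11/3 (F(B) = 11*(⅓) = 11/3)
y = -48584/3 (y = 2 + 113*(11/3 - 147) = 2 + 113*(-430/3) = 2 - 48590/3 = -48584/3 ≈ -16195.)
b = -9556 (b = 20 - 9576 = -9556)
b/y = -9556/(-48584/3) = -9556*(-3/48584) = 7167/12146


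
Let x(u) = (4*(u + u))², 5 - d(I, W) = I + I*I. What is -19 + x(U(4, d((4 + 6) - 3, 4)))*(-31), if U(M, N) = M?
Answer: -31763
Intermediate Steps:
d(I, W) = 5 - I - I² (d(I, W) = 5 - (I + I*I) = 5 - (I + I²) = 5 + (-I - I²) = 5 - I - I²)
x(u) = 64*u² (x(u) = (4*(2*u))² = (8*u)² = 64*u²)
-19 + x(U(4, d((4 + 6) - 3, 4)))*(-31) = -19 + (64*4²)*(-31) = -19 + (64*16)*(-31) = -19 + 1024*(-31) = -19 - 31744 = -31763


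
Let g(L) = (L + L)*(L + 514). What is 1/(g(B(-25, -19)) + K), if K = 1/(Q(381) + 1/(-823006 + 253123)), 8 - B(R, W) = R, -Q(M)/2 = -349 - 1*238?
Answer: 669042641/24153777995265 ≈ 2.7699e-5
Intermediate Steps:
Q(M) = 1174 (Q(M) = -2*(-349 - 1*238) = -2*(-349 - 238) = -2*(-587) = 1174)
B(R, W) = 8 - R
g(L) = 2*L*(514 + L) (g(L) = (2*L)*(514 + L) = 2*L*(514 + L))
K = 569883/669042641 (K = 1/(1174 + 1/(-823006 + 253123)) = 1/(1174 + 1/(-569883)) = 1/(1174 - 1/569883) = 1/(669042641/569883) = 569883/669042641 ≈ 0.00085179)
1/(g(B(-25, -19)) + K) = 1/(2*(8 - 1*(-25))*(514 + (8 - 1*(-25))) + 569883/669042641) = 1/(2*(8 + 25)*(514 + (8 + 25)) + 569883/669042641) = 1/(2*33*(514 + 33) + 569883/669042641) = 1/(2*33*547 + 569883/669042641) = 1/(36102 + 569883/669042641) = 1/(24153777995265/669042641) = 669042641/24153777995265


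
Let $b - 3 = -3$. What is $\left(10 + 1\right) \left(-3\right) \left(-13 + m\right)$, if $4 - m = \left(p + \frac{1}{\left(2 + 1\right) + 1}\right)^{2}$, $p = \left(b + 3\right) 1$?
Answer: $\frac{10329}{16} \approx 645.56$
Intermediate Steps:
$b = 0$ ($b = 3 - 3 = 0$)
$p = 3$ ($p = \left(0 + 3\right) 1 = 3 \cdot 1 = 3$)
$m = - \frac{105}{16}$ ($m = 4 - \left(3 + \frac{1}{\left(2 + 1\right) + 1}\right)^{2} = 4 - \left(3 + \frac{1}{3 + 1}\right)^{2} = 4 - \left(3 + \frac{1}{4}\right)^{2} = 4 - \left(\frac{13}{4}\right)^{2} = 4 - \frac{169}{16} = - \frac{105}{16} \approx -6.5625$)
$\left(10 + 1\right) \left(-3\right) \left(-13 + m\right) = \left(10 + 1\right) \left(-3\right) \left(-13 - \frac{105}{16}\right) = 11 \left(-3\right) \left(- \frac{313}{16}\right) = \left(-33\right) \left(- \frac{313}{16}\right) = \frac{10329}{16}$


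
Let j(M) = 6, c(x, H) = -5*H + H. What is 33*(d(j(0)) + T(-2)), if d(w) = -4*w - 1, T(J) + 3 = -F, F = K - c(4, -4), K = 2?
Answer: -462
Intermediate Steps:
c(x, H) = -4*H
F = -14 (F = 2 - (-4)*(-4) = 2 - 1*16 = 2 - 16 = -14)
T(J) = 11 (T(J) = -3 - 1*(-14) = -3 + 14 = 11)
d(w) = -1 - 4*w
33*(d(j(0)) + T(-2)) = 33*((-1 - 4*6) + 11) = 33*((-1 - 24) + 11) = 33*(-25 + 11) = 33*(-14) = -462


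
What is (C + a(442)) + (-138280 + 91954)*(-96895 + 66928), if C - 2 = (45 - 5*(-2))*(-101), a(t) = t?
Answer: 1388246131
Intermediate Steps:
C = -5553 (C = 2 + (45 - 5*(-2))*(-101) = 2 + (45 + 10)*(-101) = 2 + 55*(-101) = 2 - 5555 = -5553)
(C + a(442)) + (-138280 + 91954)*(-96895 + 66928) = (-5553 + 442) + (-138280 + 91954)*(-96895 + 66928) = -5111 - 46326*(-29967) = -5111 + 1388251242 = 1388246131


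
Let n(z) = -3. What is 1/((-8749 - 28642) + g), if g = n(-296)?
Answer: -1/37394 ≈ -2.6742e-5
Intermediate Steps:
g = -3
1/((-8749 - 28642) + g) = 1/((-8749 - 28642) - 3) = 1/(-37391 - 3) = 1/(-37394) = -1/37394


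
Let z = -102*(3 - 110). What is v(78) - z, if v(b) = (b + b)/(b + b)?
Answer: -10913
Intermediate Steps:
v(b) = 1 (v(b) = (2*b)/((2*b)) = (2*b)*(1/(2*b)) = 1)
z = 10914 (z = -102*(-107) = 10914)
v(78) - z = 1 - 1*10914 = 1 - 10914 = -10913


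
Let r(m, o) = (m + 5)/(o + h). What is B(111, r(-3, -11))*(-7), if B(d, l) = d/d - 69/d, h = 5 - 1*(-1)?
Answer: -98/37 ≈ -2.6486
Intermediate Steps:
h = 6 (h = 5 + 1 = 6)
r(m, o) = (5 + m)/(6 + o) (r(m, o) = (m + 5)/(o + 6) = (5 + m)/(6 + o))
B(d, l) = 1 - 69/d
B(111, r(-3, -11))*(-7) = ((-69 + 111)/111)*(-7) = ((1/111)*42)*(-7) = (14/37)*(-7) = -98/37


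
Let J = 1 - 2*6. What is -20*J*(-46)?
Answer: -10120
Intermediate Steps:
J = -11 (J = 1 - 12 = -11)
-20*J*(-46) = -20*(-11)*(-46) = 220*(-46) = -10120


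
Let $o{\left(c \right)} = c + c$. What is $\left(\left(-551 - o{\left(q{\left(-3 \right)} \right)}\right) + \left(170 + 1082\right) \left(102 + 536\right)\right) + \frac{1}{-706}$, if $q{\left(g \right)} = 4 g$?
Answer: $\frac{563563793}{706} \approx 7.9825 \cdot 10^{5}$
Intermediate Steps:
$o{\left(c \right)} = 2 c$
$\left(\left(-551 - o{\left(q{\left(-3 \right)} \right)}\right) + \left(170 + 1082\right) \left(102 + 536\right)\right) + \frac{1}{-706} = \left(\left(-551 - 2 \cdot 4 \left(-3\right)\right) + \left(170 + 1082\right) \left(102 + 536\right)\right) + \frac{1}{-706} = \left(\left(-551 - 2 \left(-12\right)\right) + 1252 \cdot 638\right) - \frac{1}{706} = \left(\left(-551 - -24\right) + 798776\right) - \frac{1}{706} = \left(\left(-551 + 24\right) + 798776\right) - \frac{1}{706} = \left(-527 + 798776\right) - \frac{1}{706} = 798249 - \frac{1}{706} = \frac{563563793}{706}$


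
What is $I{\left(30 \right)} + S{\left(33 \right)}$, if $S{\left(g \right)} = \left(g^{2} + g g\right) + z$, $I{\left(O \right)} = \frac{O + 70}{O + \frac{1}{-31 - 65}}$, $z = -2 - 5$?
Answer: $\frac{6259909}{2879} \approx 2174.3$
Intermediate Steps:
$z = -7$
$I{\left(O \right)} = \frac{70 + O}{- \frac{1}{96} + O}$ ($I{\left(O \right)} = \frac{70 + O}{O + \frac{1}{-96}} = \frac{70 + O}{O - \frac{1}{96}} = \frac{70 + O}{- \frac{1}{96} + O}$)
$S{\left(g \right)} = -7 + 2 g^{2}$ ($S{\left(g \right)} = \left(g^{2} + g g\right) - 7 = \left(g^{2} + g^{2}\right) - 7 = 2 g^{2} - 7 = -7 + 2 g^{2}$)
$I{\left(30 \right)} + S{\left(33 \right)} = \frac{96 \left(70 + 30\right)}{-1 + 96 \cdot 30} - \left(7 - 2 \cdot 33^{2}\right) = 96 \frac{1}{-1 + 2880} \cdot 100 + \left(-7 + 2 \cdot 1089\right) = 96 \cdot \frac{1}{2879} \cdot 100 + \left(-7 + 2178\right) = 96 \cdot \frac{1}{2879} \cdot 100 + 2171 = \frac{9600}{2879} + 2171 = \frac{6259909}{2879}$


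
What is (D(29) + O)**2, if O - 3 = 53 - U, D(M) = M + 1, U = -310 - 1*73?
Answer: 219961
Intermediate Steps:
U = -383 (U = -310 - 73 = -383)
D(M) = 1 + M
O = 439 (O = 3 + (53 - 1*(-383)) = 3 + (53 + 383) = 3 + 436 = 439)
(D(29) + O)**2 = ((1 + 29) + 439)**2 = (30 + 439)**2 = 469**2 = 219961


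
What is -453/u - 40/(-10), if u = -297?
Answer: 547/99 ≈ 5.5253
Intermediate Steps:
-453/u - 40/(-10) = -453/(-297) - 40/(-10) = -453*(-1/297) - 40*(-⅒) = 151/99 + 4 = 547/99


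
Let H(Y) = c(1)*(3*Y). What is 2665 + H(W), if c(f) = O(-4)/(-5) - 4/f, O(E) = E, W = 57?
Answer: 10589/5 ≈ 2117.8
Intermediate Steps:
c(f) = ⅘ - 4/f (c(f) = -4/(-5) - 4/f = -4*(-⅕) - 4/f = ⅘ - 4/f)
H(Y) = -48*Y/5 (H(Y) = (⅘ - 4/1)*(3*Y) = (⅘ - 4*1)*(3*Y) = (⅘ - 4)*(3*Y) = -48*Y/5)
2665 + H(W) = 2665 - 48/5*57 = 2665 - 2736/5 = 10589/5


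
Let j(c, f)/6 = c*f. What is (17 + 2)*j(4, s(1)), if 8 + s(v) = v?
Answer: -3192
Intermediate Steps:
s(v) = -8 + v
j(c, f) = 6*c*f (j(c, f) = 6*(c*f) = 6*c*f)
(17 + 2)*j(4, s(1)) = (17 + 2)*(6*4*(-8 + 1)) = 19*(6*4*(-7)) = 19*(-168) = -3192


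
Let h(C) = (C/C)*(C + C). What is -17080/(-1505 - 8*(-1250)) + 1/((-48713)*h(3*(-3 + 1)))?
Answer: -1996841597/993160644 ≈ -2.0106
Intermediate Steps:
h(C) = 2*C (h(C) = 1*(2*C) = 2*C)
-17080/(-1505 - 8*(-1250)) + 1/((-48713)*h(3*(-3 + 1))) = -17080/(-1505 - 8*(-1250)) + 1/((-48713)*((2*(3*(-3 + 1))))) = -17080/(-1505 - 1*(-10000)) - 1/(48713*(2*(3*(-2)))) = -17080/(-1505 + 10000) - 1/(48713*(2*(-6))) = -17080/8495 - 1/48713/(-12) = -17080*1/8495 - 1/48713*(-1/12) = -3416/1699 + 1/584556 = -1996841597/993160644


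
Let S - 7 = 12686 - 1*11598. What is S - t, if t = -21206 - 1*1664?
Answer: 23965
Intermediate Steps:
S = 1095 (S = 7 + (12686 - 1*11598) = 7 + (12686 - 11598) = 7 + 1088 = 1095)
t = -22870 (t = -21206 - 1664 = -22870)
S - t = 1095 - 1*(-22870) = 1095 + 22870 = 23965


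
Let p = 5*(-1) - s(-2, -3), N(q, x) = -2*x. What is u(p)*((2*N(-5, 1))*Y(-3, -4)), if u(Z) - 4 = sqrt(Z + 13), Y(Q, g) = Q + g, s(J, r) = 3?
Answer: 112 + 28*sqrt(5) ≈ 174.61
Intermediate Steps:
p = -8 (p = 5*(-1) - 1*3 = -5 - 3 = -8)
u(Z) = 4 + sqrt(13 + Z) (u(Z) = 4 + sqrt(Z + 13) = 4 + sqrt(13 + Z))
u(p)*((2*N(-5, 1))*Y(-3, -4)) = (4 + sqrt(13 - 8))*((2*(-2*1))*(-3 - 4)) = (4 + sqrt(5))*((2*(-2))*(-7)) = (4 + sqrt(5))*(-4*(-7)) = (4 + sqrt(5))*28 = 112 + 28*sqrt(5)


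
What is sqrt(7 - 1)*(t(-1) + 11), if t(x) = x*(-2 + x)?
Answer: 14*sqrt(6) ≈ 34.293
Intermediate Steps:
sqrt(7 - 1)*(t(-1) + 11) = sqrt(7 - 1)*(-(-2 - 1) + 11) = sqrt(6)*(-1*(-3) + 11) = sqrt(6)*(3 + 11) = sqrt(6)*14 = 14*sqrt(6)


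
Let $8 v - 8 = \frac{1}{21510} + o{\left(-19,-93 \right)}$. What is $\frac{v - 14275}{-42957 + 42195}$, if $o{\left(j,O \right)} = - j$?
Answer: $\frac{2455861229}{131124960} \approx 18.729$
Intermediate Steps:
$v = \frac{580771}{172080}$ ($v = 1 + \frac{\frac{1}{21510} - -19}{8} = 1 + \frac{\frac{1}{21510} + 19}{8} = 1 + \frac{1}{8} \cdot \frac{408691}{21510} = 1 + \frac{408691}{172080} = \frac{580771}{172080} \approx 3.375$)
$\frac{v - 14275}{-42957 + 42195} = \frac{\frac{580771}{172080} - 14275}{-42957 + 42195} = - \frac{2455861229}{172080 \left(-762\right)} = \left(- \frac{2455861229}{172080}\right) \left(- \frac{1}{762}\right) = \frac{2455861229}{131124960}$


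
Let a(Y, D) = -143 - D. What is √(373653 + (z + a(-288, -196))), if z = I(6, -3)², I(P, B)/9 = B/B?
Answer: √373787 ≈ 611.38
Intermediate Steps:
I(P, B) = 9 (I(P, B) = 9*(B/B) = 9*1 = 9)
z = 81 (z = 9² = 81)
√(373653 + (z + a(-288, -196))) = √(373653 + (81 + (-143 - 1*(-196)))) = √(373653 + (81 + (-143 + 196))) = √(373653 + (81 + 53)) = √(373653 + 134) = √373787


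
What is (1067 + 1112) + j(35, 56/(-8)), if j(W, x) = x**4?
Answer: 4580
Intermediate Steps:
(1067 + 1112) + j(35, 56/(-8)) = (1067 + 1112) + (56/(-8))**4 = 2179 + (56*(-1/8))**4 = 2179 + (-7)**4 = 2179 + 2401 = 4580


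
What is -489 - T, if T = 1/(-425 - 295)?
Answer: -352079/720 ≈ -489.00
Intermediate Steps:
T = -1/720 (T = 1/(-720) = -1/720 ≈ -0.0013889)
-489 - T = -489 - 1*(-1/720) = -489 + 1/720 = -352079/720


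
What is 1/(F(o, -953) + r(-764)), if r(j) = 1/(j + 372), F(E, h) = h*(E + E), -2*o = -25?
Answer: -392/9339401 ≈ -4.1973e-5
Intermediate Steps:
o = 25/2 (o = -½*(-25) = 25/2 ≈ 12.500)
F(E, h) = 2*E*h (F(E, h) = h*(2*E) = 2*E*h)
r(j) = 1/(372 + j)
1/(F(o, -953) + r(-764)) = 1/(2*(25/2)*(-953) + 1/(372 - 764)) = 1/(-23825 + 1/(-392)) = 1/(-23825 - 1/392) = 1/(-9339401/392) = -392/9339401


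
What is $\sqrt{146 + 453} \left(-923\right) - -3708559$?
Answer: $3708559 - 923 \sqrt{599} \approx 3.686 \cdot 10^{6}$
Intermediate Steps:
$\sqrt{146 + 453} \left(-923\right) - -3708559 = \sqrt{599} \left(-923\right) + 3708559 = - 923 \sqrt{599} + 3708559 = 3708559 - 923 \sqrt{599}$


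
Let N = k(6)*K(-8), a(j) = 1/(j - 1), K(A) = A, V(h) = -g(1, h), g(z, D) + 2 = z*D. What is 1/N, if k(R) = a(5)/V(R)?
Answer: 2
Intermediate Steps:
g(z, D) = -2 + D*z (g(z, D) = -2 + z*D = -2 + D*z)
V(h) = 2 - h (V(h) = -(-2 + h*1) = -(-2 + h) = 2 - h)
a(j) = 1/(-1 + j)
k(R) = 1/(4*(2 - R)) (k(R) = 1/((-1 + 5)*(2 - R)) = 1/(4*(2 - R)))
N = ½ (N = -1/(-8 + 4*6)*(-8) = -1/(-8 + 24)*(-8) = -1/16*(-8) = ½ ≈ 0.50000)
1/N = 1/(½) = 2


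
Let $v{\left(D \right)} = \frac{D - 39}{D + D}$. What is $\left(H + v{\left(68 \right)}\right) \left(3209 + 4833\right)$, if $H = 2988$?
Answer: $\frac{1634122337}{68} \approx 2.4031 \cdot 10^{7}$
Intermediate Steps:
$v{\left(D \right)} = \frac{-39 + D}{2 D}$
$\left(H + v{\left(68 \right)}\right) \left(3209 + 4833\right) = \left(2988 + \frac{-39 + 68}{2 \cdot 68}\right) \left(3209 + 4833\right) = \left(2988 + \frac{1}{2} \cdot \frac{1}{68} \cdot 29\right) 8042 = \left(2988 + \frac{29}{136}\right) 8042 = \frac{406397}{136} \cdot 8042 = \frac{1634122337}{68}$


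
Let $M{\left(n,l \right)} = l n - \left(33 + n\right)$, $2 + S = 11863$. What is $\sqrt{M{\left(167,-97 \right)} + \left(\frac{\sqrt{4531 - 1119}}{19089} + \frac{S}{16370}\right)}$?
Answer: $\frac{\sqrt{-177917792845309359570 + 1136758009800 \sqrt{853}}}{104162310} \approx 128.06 i$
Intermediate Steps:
$S = 11861$ ($S = -2 + 11863 = 11861$)
$M{\left(n,l \right)} = -33 - n + l n$
$\sqrt{M{\left(167,-97 \right)} + \left(\frac{\sqrt{4531 - 1119}}{19089} + \frac{S}{16370}\right)} = \sqrt{\left(-33 - 167 - 16199\right) + \left(\frac{\sqrt{4531 - 1119}}{19089} + \frac{11861}{16370}\right)} = \sqrt{\left(-33 - 167 - 16199\right) + \left(\sqrt{3412} \cdot \frac{1}{19089} + 11861 \cdot \frac{1}{16370}\right)} = \sqrt{-16399 + \left(2 \sqrt{853} \cdot \frac{1}{19089} + \frac{11861}{16370}\right)} = \sqrt{-16399 + \left(\frac{2 \sqrt{853}}{19089} + \frac{11861}{16370}\right)} = \sqrt{-16399 + \left(\frac{11861}{16370} + \frac{2 \sqrt{853}}{19089}\right)} = \sqrt{- \frac{268439769}{16370} + \frac{2 \sqrt{853}}{19089}}$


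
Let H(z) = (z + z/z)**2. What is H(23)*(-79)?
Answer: -45504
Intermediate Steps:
H(z) = (1 + z)**2 (H(z) = (z + 1)**2 = (1 + z)**2)
H(23)*(-79) = (1 + 23)**2*(-79) = 24**2*(-79) = 576*(-79) = -45504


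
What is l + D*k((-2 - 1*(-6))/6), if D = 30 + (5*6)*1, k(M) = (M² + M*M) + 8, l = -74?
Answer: 1378/3 ≈ 459.33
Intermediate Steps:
k(M) = 8 + 2*M² (k(M) = (M² + M²) + 8 = 2*M² + 8 = 8 + 2*M²)
D = 60 (D = 30 + 30*1 = 30 + 30 = 60)
l + D*k((-2 - 1*(-6))/6) = -74 + 60*(8 + 2*((-2 - 1*(-6))/6)²) = -74 + 60*(8 + 2*((-2 + 6)*(⅙))²) = -74 + 60*(8 + 2*(4*(⅙))²) = -74 + 60*(8 + 2*(⅔)²) = -74 + 60*(8 + 2*(4/9)) = -74 + 60*(8 + 8/9) = -74 + 60*(80/9) = -74 + 1600/3 = 1378/3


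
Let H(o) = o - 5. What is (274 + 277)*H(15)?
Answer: 5510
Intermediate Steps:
H(o) = -5 + o
(274 + 277)*H(15) = (274 + 277)*(-5 + 15) = 551*10 = 5510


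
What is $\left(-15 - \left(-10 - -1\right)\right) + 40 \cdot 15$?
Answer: $594$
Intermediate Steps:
$\left(-15 - \left(-10 - -1\right)\right) + 40 \cdot 15 = \left(-15 - \left(-10 + 1\right)\right) + 600 = \left(-15 - -9\right) + 600 = \left(-15 + 9\right) + 600 = -6 + 600 = 594$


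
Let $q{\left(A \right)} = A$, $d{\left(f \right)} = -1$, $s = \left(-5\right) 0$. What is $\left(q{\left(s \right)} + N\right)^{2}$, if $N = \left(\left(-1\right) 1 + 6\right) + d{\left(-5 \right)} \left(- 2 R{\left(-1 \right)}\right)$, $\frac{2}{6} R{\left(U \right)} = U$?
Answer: $1$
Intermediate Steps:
$R{\left(U \right)} = 3 U$
$s = 0$
$N = -1$ ($N = \left(\left(-1\right) 1 + 6\right) - - 2 \cdot 3 \left(-1\right) = \left(-1 + 6\right) - \left(-2\right) \left(-3\right) = 5 - 6 = -1$)
$\left(q{\left(s \right)} + N\right)^{2} = \left(0 - 1\right)^{2} = \left(-1\right)^{2} = 1$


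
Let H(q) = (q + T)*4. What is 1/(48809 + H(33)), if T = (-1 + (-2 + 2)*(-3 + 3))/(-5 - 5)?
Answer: 5/244707 ≈ 2.0433e-5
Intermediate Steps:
T = 1/10 (T = (-1 + 0*0)/(-10) = (-1 + 0)*(-1/10) = -1*(-1/10) = 1/10 ≈ 0.10000)
H(q) = 2/5 + 4*q (H(q) = (q + 1/10)*4 = (1/10 + q)*4 = 2/5 + 4*q)
1/(48809 + H(33)) = 1/(48809 + (2/5 + 4*33)) = 1/(48809 + (2/5 + 132)) = 1/(48809 + 662/5) = 1/(244707/5) = 5/244707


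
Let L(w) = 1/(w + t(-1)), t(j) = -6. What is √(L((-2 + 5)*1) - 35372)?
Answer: 11*I*√2631/3 ≈ 188.08*I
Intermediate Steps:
L(w) = 1/(-6 + w) (L(w) = 1/(w - 6) = 1/(-6 + w))
√(L((-2 + 5)*1) - 35372) = √(1/(-6 + (-2 + 5)*1) - 35372) = √(1/(-6 + 3*1) - 35372) = √(1/(-6 + 3) - 35372) = √(1/(-3) - 35372) = √(-⅓ - 35372) = √(-106117/3) = 11*I*√2631/3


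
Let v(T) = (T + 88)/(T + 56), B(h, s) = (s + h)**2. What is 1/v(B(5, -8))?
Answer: 65/97 ≈ 0.67010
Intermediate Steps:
B(h, s) = (h + s)**2
v(T) = (88 + T)/(56 + T)
1/v(B(5, -8)) = 1/((88 + (5 - 8)**2)/(56 + (5 - 8)**2)) = 1/((88 + (-3)**2)/(56 + (-3)**2)) = 1/((88 + 9)/(56 + 9)) = 1/(97/65) = 65/97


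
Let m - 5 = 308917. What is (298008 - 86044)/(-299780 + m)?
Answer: 105982/4571 ≈ 23.186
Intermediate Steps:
m = 308922 (m = 5 + 308917 = 308922)
(298008 - 86044)/(-299780 + m) = (298008 - 86044)/(-299780 + 308922) = 211964/9142 = 211964*(1/9142) = 105982/4571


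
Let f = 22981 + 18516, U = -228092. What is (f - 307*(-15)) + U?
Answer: -181990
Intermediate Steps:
f = 41497
(f - 307*(-15)) + U = (41497 - 307*(-15)) - 228092 = (41497 + 4605) - 228092 = 46102 - 228092 = -181990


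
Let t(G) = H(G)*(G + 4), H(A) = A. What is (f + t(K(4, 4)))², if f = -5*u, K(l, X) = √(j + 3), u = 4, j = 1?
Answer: 64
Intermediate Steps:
K(l, X) = 2 (K(l, X) = √(1 + 3) = √4 = 2)
t(G) = G*(4 + G) (t(G) = G*(G + 4) = G*(4 + G))
f = -20 (f = -5*4 = -20)
(f + t(K(4, 4)))² = (-20 + 2*(4 + 2))² = (-20 + 2*6)² = (-20 + 12)² = (-8)² = 64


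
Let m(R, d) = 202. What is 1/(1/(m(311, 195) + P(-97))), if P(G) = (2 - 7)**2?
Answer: 227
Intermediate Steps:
P(G) = 25 (P(G) = (-5)**2 = 25)
1/(1/(m(311, 195) + P(-97))) = 1/(1/(202 + 25)) = 1/(1/227) = 227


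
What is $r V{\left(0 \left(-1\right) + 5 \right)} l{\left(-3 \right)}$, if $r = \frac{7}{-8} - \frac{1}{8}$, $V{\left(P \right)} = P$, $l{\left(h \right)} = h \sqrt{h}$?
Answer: $15 i \sqrt{3} \approx 25.981 i$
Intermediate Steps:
$l{\left(h \right)} = h^{\frac{3}{2}}$
$r = -1$ ($r = 7 \left(- \frac{1}{8}\right) - \frac{1}{8} = - \frac{7}{8} - \frac{1}{8} = -1$)
$r V{\left(0 \left(-1\right) + 5 \right)} l{\left(-3 \right)} = - (0 \left(-1\right) + 5) \left(-3\right)^{\frac{3}{2}} = - (0 + 5) \left(- 3 i \sqrt{3}\right) = \left(-1\right) 5 \left(- 3 i \sqrt{3}\right) = - 5 \left(- 3 i \sqrt{3}\right) = 15 i \sqrt{3}$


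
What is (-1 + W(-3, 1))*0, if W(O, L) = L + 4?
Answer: 0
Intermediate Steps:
W(O, L) = 4 + L
(-1 + W(-3, 1))*0 = (-1 + (4 + 1))*0 = (-1 + 5)*0 = 4*0 = 0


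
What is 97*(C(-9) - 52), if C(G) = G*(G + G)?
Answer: 10670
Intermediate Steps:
C(G) = 2*G² (C(G) = G*(2*G) = 2*G²)
97*(C(-9) - 52) = 97*(2*(-9)² - 52) = 97*(2*81 - 52) = 97*(162 - 52) = 97*110 = 10670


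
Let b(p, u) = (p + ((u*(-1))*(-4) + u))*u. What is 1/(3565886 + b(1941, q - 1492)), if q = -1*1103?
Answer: 1/32199116 ≈ 3.1057e-8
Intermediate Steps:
q = -1103
b(p, u) = u*(p + 5*u) (b(p, u) = (p + (-u*(-4) + u))*u = (p + (4*u + u))*u = (p + 5*u)*u = u*(p + 5*u))
1/(3565886 + b(1941, q - 1492)) = 1/(3565886 + (-1103 - 1492)*(1941 + 5*(-1103 - 1492))) = 1/(3565886 - 2595*(1941 + 5*(-2595))) = 1/(3565886 - 2595*(1941 - 12975)) = 1/(3565886 - 2595*(-11034)) = 1/(3565886 + 28633230) = 1/32199116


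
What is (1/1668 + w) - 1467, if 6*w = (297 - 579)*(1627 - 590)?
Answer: -83743607/1668 ≈ -50206.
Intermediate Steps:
w = -48739 (w = ((297 - 579)*(1627 - 590))/6 = (-282*1037)/6 = (⅙)*(-292434) = -48739)
(1/1668 + w) - 1467 = (1/1668 - 48739) - 1467 = -81296651/1668 - 1467 = -83743607/1668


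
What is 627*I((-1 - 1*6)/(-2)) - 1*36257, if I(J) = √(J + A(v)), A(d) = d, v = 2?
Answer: -36257 + 627*√22/2 ≈ -34787.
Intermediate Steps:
I(J) = √(2 + J) (I(J) = √(J + 2) = √(2 + J))
627*I((-1 - 1*6)/(-2)) - 1*36257 = 627*√(2 + (-1 - 1*6)/(-2)) - 1*36257 = 627*√(2 + (-1 - 6)*(-½)) - 36257 = 627*√(2 - 7*(-½)) - 36257 = 627*√(2 + 7/2) - 36257 = 627*√(11/2) - 36257 = 627*(√22/2) - 36257 = 627*√22/2 - 36257 = -36257 + 627*√22/2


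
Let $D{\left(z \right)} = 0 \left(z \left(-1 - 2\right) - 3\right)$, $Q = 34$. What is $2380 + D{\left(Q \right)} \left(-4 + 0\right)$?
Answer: $2380$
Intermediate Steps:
$D{\left(z \right)} = 0$ ($D{\left(z \right)} = 0 \left(z \left(-3\right) - 3\right) = 0 \left(- 3 z - 3\right) = 0 \left(-3 - 3 z\right) = 0$)
$2380 + D{\left(Q \right)} \left(-4 + 0\right) = 2380 + 0 \left(-4 + 0\right) = 2380 + 0 \left(-4\right) = 2380 + 0 = 2380$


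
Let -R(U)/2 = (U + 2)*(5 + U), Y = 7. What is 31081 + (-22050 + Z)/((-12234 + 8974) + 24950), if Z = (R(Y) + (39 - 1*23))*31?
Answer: 67411864/2169 ≈ 31080.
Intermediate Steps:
R(U) = -2*(2 + U)*(5 + U) (R(U) = -2*(U + 2)*(5 + U) = -2*(2 + U)*(5 + U))
Z = -6200 (Z = ((-20 - 14*7 - 2*7**2) + (39 - 1*23))*31 = ((-20 - 98 - 2*49) + (39 - 23))*31 = ((-20 - 98 - 98) + 16)*31 = (-216 + 16)*31 = -200*31 = -6200)
31081 + (-22050 + Z)/((-12234 + 8974) + 24950) = 31081 + (-22050 - 6200)/((-12234 + 8974) + 24950) = 31081 - 28250/(-3260 + 24950) = 31081 - 28250/21690 = 31081 - 28250*1/21690 = 31081 - 2825/2169 = 67411864/2169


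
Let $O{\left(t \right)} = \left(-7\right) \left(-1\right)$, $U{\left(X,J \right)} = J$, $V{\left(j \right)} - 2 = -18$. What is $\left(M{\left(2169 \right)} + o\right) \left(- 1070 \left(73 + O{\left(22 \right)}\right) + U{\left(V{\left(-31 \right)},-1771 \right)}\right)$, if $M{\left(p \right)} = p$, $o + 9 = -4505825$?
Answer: $393489714715$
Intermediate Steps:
$o = -4505834$ ($o = -9 - 4505825 = -4505834$)
$V{\left(j \right)} = -16$ ($V{\left(j \right)} = 2 - 18 = -16$)
$O{\left(t \right)} = 7$
$\left(M{\left(2169 \right)} + o\right) \left(- 1070 \left(73 + O{\left(22 \right)}\right) + U{\left(V{\left(-31 \right)},-1771 \right)}\right) = \left(2169 - 4505834\right) \left(- 1070 \left(73 + 7\right) - 1771\right) = - 4503665 \left(\left(-1070\right) 80 - 1771\right) = - 4503665 \left(-85600 - 1771\right) = \left(-4503665\right) \left(-87371\right) = 393489714715$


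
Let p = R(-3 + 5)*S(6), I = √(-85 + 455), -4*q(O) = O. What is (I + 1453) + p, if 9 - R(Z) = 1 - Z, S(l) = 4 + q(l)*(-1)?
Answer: 1508 + √370 ≈ 1527.2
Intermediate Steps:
q(O) = -O/4
S(l) = 4 + l/4 (S(l) = 4 - l/4*(-1) = 4 + l/4)
R(Z) = 8 + Z (R(Z) = 9 - (1 - Z) = 9 + (-1 + Z) = 8 + Z)
I = √370 ≈ 19.235
p = 55 (p = (8 + (-3 + 5))*(4 + (¼)*6) = (8 + 2)*(4 + 3/2) = 10*(11/2) = 55)
(I + 1453) + p = (√370 + 1453) + 55 = (1453 + √370) + 55 = 1508 + √370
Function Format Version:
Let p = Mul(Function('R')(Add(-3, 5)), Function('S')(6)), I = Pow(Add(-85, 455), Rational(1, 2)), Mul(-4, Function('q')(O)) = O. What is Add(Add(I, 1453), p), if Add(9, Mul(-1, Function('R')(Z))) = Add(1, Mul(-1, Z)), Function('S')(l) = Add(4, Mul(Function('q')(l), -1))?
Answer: Add(1508, Pow(370, Rational(1, 2))) ≈ 1527.2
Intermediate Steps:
Function('q')(O) = Mul(Rational(-1, 4), O)
Function('S')(l) = Add(4, Mul(Rational(1, 4), l)) (Function('S')(l) = Add(4, Mul(Mul(Rational(-1, 4), l), -1)) = Add(4, Mul(Rational(1, 4), l)))
Function('R')(Z) = Add(8, Z) (Function('R')(Z) = Add(9, Mul(-1, Add(1, Mul(-1, Z)))) = Add(9, Add(-1, Z)) = Add(8, Z))
I = Pow(370, Rational(1, 2)) ≈ 19.235
p = 55 (p = Mul(Add(8, Add(-3, 5)), Add(4, Mul(Rational(1, 4), 6))) = Mul(Add(8, 2), Add(4, Rational(3, 2))) = Mul(10, Rational(11, 2)) = 55)
Add(Add(I, 1453), p) = Add(Add(Pow(370, Rational(1, 2)), 1453), 55) = Add(Add(1453, Pow(370, Rational(1, 2))), 55) = Add(1508, Pow(370, Rational(1, 2)))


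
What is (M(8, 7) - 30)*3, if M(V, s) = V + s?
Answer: -45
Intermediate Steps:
(M(8, 7) - 30)*3 = ((8 + 7) - 30)*3 = (15 - 30)*3 = -15*3 = -45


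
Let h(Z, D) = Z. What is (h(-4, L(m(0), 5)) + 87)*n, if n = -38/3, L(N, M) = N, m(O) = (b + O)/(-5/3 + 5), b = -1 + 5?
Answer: -3154/3 ≈ -1051.3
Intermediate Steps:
b = 4
m(O) = 6/5 + 3*O/10 (m(O) = (4 + O)/(-5/3 + 5) = (4 + O)/(10/3) = (4 + O)*(3/10) = 6/5 + 3*O/10)
n = -38/3 (n = -38*⅓ = -38/3 ≈ -12.667)
(h(-4, L(m(0), 5)) + 87)*n = (-4 + 87)*(-38/3) = 83*(-38/3) = -3154/3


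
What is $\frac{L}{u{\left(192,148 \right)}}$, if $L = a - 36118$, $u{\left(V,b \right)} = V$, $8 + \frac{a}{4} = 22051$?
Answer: $\frac{26027}{96} \approx 271.11$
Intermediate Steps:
$a = 88172$ ($a = -32 + 4 \cdot 22051 = -32 + 88204 = 88172$)
$L = 52054$ ($L = 88172 - 36118 = 52054$)
$\frac{L}{u{\left(192,148 \right)}} = \frac{52054}{192} = 52054 \cdot \frac{1}{192} = \frac{26027}{96}$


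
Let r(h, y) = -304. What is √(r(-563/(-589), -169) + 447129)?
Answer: 5*√17873 ≈ 668.45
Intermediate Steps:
√(r(-563/(-589), -169) + 447129) = √(-304 + 447129) = √446825 = 5*√17873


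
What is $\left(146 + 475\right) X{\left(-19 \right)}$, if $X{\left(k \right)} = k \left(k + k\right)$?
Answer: $448362$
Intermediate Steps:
$X{\left(k \right)} = 2 k^{2}$ ($X{\left(k \right)} = k 2 k = 2 k^{2}$)
$\left(146 + 475\right) X{\left(-19 \right)} = \left(146 + 475\right) 2 \left(-19\right)^{2} = 621 \cdot 2 \cdot 361 = 621 \cdot 722 = 448362$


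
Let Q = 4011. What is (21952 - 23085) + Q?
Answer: 2878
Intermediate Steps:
(21952 - 23085) + Q = (21952 - 23085) + 4011 = -1133 + 4011 = 2878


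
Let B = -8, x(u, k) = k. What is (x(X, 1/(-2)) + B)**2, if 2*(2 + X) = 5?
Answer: 289/4 ≈ 72.250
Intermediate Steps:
X = 1/2 (X = -2 + (1/2)*5 = -2 + 5/2 = 1/2 ≈ 0.50000)
(x(X, 1/(-2)) + B)**2 = (1/(-2) - 8)**2 = (-1/2 - 8)**2 = (-17/2)**2 = 289/4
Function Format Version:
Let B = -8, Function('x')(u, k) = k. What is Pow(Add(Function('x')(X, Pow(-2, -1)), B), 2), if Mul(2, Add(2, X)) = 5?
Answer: Rational(289, 4) ≈ 72.250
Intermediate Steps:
X = Rational(1, 2) (X = Add(-2, Mul(Rational(1, 2), 5)) = Add(-2, Rational(5, 2)) = Rational(1, 2) ≈ 0.50000)
Pow(Add(Function('x')(X, Pow(-2, -1)), B), 2) = Pow(Add(Pow(-2, -1), -8), 2) = Pow(Add(Rational(-1, 2), -8), 2) = Pow(Rational(-17, 2), 2) = Rational(289, 4)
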